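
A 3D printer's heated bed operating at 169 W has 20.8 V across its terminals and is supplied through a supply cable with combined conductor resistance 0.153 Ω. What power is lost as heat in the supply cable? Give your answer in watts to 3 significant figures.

10.1 W

Only the current and the line resistance are needed for the I²R loss.
I = P / V = 169 / 20.8 = 8.125 A through the supply cable.
P_line = I² R_line = (8.125)² × 0.153 = 10.10 W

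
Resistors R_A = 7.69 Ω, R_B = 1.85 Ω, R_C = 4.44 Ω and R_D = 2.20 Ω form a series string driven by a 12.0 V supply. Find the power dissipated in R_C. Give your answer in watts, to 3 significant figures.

Every series element carries the same I. Get I from the total resistance, then P = I² × R_C.
R_total = 7.69 + 1.85 + 4.44 + 2.20 = 16.18 Ω
I = V / R_total = 12.0 / 16.18 = 0.7417 A
P_R_C = I² × R_C = (0.7417)² × 4.44 = 2.442 W

2.44 W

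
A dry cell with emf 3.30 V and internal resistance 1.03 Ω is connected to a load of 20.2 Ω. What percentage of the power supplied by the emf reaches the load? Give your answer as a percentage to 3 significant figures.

η = P_load/(P_load+P_int) = I²R/(I²R+I²r) = R/(R+r) — the I² cancels for series elements.
η = R / (R + r) = 20.2 / (20.2 + 1.03) = 0.9515

95.1 %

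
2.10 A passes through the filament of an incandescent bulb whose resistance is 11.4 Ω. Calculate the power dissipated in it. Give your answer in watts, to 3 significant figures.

50.3 W

Knowing I and R, the power is just I²R — no need to find V first.
P = (2.100 A)² × 11.4 Ω = 50.27 W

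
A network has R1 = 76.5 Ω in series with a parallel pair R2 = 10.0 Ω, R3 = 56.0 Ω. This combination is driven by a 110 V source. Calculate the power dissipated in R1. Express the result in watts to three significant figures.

Collapse R2‖R3 to a single equivalent, reducing the network to two series elements.
R_p = (10.0×56.0)/(10.0+56.0) = 8.485 Ω
R_total = 76.5 + 8.485 = 84.98 Ω
I = V / R_total = 110 / 84.98 = 1.294 A
R1 carries the full series current, so P = I²R.
P_R1 = (1.294)² × 76.5 = 128.2 W

128 W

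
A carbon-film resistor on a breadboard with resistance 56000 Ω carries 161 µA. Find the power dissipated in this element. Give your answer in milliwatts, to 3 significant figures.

1.45 mW

Current and resistance are given, so P = I²R is the direct form.
P = (0.0001610 A)² × 56000 Ω = 0.001452 W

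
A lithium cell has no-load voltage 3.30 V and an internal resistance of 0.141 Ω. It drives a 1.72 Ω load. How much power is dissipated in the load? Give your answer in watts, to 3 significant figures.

With r and R in series, I = ε/(r+R); the load dissipates I²R.
I = ε / (r + R) = 3.30 / (0.141 + 1.72) = 1.773 A
P_load = I² R = (1.773)² × 1.72 = 5.408 W

5.41 W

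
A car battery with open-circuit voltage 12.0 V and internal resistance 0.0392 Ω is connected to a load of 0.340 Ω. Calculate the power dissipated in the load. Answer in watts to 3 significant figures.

With r and R in series, I = ε/(r+R); the load dissipates I²R.
I = ε / (r + R) = 12.0 / (0.0392 + 0.340) = 31.65 A
P_load = I² R = (31.65)² × 0.340 = 340.5 W

340 W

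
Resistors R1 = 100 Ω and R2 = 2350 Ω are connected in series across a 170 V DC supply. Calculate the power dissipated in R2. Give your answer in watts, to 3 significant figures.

The current is common to all series resistors; compute it, then apply P = I²R for the target.
R_total = 100 + 2350 = 2450 Ω
I = V / R_total = 170 / 2450 = 0.06939 A
P_R2 = I² × R2 = (0.06939)² × 2350 = 11.31 W

11.3 W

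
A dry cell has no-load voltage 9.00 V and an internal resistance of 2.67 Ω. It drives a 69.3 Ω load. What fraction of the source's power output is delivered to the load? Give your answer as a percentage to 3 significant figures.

96.3 %

η = P_load/(P_load+P_int) = I²R/(I²R+I²r) = R/(R+r) — the I² cancels for series elements.
η = R / (R + r) = 69.3 / (69.3 + 2.67) = 0.9629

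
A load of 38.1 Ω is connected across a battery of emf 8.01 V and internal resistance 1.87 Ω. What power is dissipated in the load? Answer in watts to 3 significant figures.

With r and R in series, I = ε/(r+R); the load dissipates I²R.
I = ε / (r + R) = 8.01 / (1.87 + 38.1) = 0.2004 A
P_load = I² R = (0.2004)² × 38.1 = 1.530 W

1.53 W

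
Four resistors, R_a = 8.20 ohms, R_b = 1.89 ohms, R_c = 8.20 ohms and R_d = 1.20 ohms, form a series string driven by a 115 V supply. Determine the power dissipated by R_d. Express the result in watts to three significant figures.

41.8 W

Every series element carries the same I. Get I from the total resistance, then P = I² × R_d.
R_total = 8.20 + 1.89 + 8.20 + 1.20 = 19.49 Ω
I = V / R_total = 115 / 19.49 = 5.900 A
P_R_d = I² × R_d = (5.900)² × 1.20 = 41.78 W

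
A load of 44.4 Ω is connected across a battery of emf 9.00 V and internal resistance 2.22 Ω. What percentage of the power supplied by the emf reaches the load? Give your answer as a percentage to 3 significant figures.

95.2 %

The source delivers εI, of which I²R reaches the load and I²r is lost; since I is common, η = R/(R+r).
η = R / (R + r) = 44.4 / (44.4 + 2.22) = 0.9524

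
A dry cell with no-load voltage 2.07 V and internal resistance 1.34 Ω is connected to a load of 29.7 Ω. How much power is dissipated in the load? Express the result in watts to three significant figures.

0.132 W

Find the circuit current first, then P = I²R for the load (series elements share I).
I = ε / (r + R) = 2.07 / (1.34 + 29.7) = 0.06669 A
P_load = I² R = (0.06669)² × 29.7 = 0.1321 W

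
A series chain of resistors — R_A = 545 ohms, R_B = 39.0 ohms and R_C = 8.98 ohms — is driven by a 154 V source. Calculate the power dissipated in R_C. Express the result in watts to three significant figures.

In a series string the same current flows through every resistor — find that current, then P = I²R for the one we want.
R_total = 545 + 39.0 + 8.98 = 593.0 Ω
I = V / R_total = 154 / 593.0 = 0.2597 A
P_R_C = I² × R_C = (0.2597)² × 8.98 = 0.6057 W

0.606 W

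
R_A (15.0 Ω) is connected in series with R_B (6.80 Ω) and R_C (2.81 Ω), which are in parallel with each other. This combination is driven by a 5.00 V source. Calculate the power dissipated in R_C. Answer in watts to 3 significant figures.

Replace R_B and R_C with their parallel equivalent so the circuit becomes R_A in series with R_p.
R_p = (6.80×2.81)/(6.80+2.81) = 1.988 Ω
R_total = 15.0 + 1.988 = 16.99 Ω
I = V / R_total = 5.00 / 16.99 = 0.2943 A
Voltage across the parallel pair: V_p = I × R_p = 0.2943 × 1.988 = 0.5852 V
With V_p across R_C, its power is V_p²/R_C.
P_R_C = (0.5852)² / 2.81 = 0.1219 W

0.122 W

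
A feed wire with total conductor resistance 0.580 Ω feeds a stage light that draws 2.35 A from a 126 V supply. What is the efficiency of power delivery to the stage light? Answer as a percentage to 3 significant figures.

98.9 %

The feed wire carries the full 2.35 A.
P_line = I² R_line = (2.350)² × 0.580 = 3.203 W
P_source = V I = 126 × 2.350 = 296.1 W; P_load = 292.9 W
η = P_load / P_source = 292.9 / 296.1 = 0.9892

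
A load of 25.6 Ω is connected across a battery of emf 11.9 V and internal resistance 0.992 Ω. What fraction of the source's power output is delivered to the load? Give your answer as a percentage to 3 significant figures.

Both r and R carry the same current, so the power split is just the resistance split: η = R/(R+r).
η = R / (R + r) = 25.6 / (25.6 + 0.992) = 0.9627

96.3 %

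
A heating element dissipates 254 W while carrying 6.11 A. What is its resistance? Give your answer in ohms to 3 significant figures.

6.80 Ω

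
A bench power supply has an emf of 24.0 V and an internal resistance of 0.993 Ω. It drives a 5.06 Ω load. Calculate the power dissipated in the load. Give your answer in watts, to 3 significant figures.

79.5 W

With r and R in series, I = ε/(r+R); the load dissipates I²R.
I = ε / (r + R) = 24.0 / (0.993 + 5.06) = 3.965 A
P_load = I² R = (3.965)² × 5.06 = 79.55 W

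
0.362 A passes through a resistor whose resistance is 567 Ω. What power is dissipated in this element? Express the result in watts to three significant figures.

Current and resistance are given, so P = I²R is the direct form.
P = (0.3620 A)² × 567 Ω = 74.30 W

74.3 W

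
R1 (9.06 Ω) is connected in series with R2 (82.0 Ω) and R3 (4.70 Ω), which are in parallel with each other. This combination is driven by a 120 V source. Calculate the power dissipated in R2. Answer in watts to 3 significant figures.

19.0 W

First combine the parallel branches into one equivalent R_p, then R1 + R_p is a series pair.
R_p = (82.0×4.70)/(82.0+4.70) = 4.445 Ω
R_total = 9.06 + 4.445 = 13.51 Ω
I = V / R_total = 120 / 13.51 = 8.885 A
Voltage across the parallel pair: V_p = I × R_p = 8.885 × 4.445 = 39.50 V
R2 sees V_p directly, so P = V_p² / R2.
P_R2 = (39.50)² / 82.0 = 19.03 W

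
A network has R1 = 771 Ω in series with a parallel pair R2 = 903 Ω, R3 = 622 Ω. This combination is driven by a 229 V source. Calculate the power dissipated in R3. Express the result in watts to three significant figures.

8.81 W

Replace R2 and R3 with their parallel equivalent so the circuit becomes R1 in series with R_p.
R_p = (903×622)/(903+622) = 368.3 Ω
R_total = 771 + 368.3 = 1139 Ω
I = V / R_total = 229 / 1139 = 0.2010 A
Voltage across the parallel pair: V_p = I × R_p = 0.2010 × 368.3 = 74.03 V
R3 sees V_p directly, so P = V_p² / R3.
P_R3 = (74.03)² / 622 = 8.811 W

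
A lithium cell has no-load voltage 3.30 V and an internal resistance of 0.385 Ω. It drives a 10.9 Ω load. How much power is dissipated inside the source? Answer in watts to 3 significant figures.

0.0329 W

Internal loss is I²r, with I set by the total series resistance r+R.
I = ε / (r + R) = 3.30 / (0.385 + 10.9) = 0.2924 A
P_int = I² r = (0.2924)² × 0.385 = 0.03292 W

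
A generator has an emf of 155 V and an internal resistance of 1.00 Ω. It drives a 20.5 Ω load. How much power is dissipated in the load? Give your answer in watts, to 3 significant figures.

1070 W

Find the circuit current first, then P = I²R for the load (series elements share I).
I = ε / (r + R) = 155 / (1.00 + 20.5) = 7.209 A
P_load = I² R = (7.209)² × 20.5 = 1065 W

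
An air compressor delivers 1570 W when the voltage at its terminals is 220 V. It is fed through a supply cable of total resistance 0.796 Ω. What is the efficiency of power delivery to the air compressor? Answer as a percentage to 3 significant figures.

97.5 %

I = P / V = 1570 / 220 = 7.136 A through the supply cable.
P_line = I² R_line = (7.136)² × 0.796 = 40.54 W
P_source = P_load + P_line = 1570 + 40.54 = 1611 W
η = P_load / P_source = 1570 / 1611 = 0.9748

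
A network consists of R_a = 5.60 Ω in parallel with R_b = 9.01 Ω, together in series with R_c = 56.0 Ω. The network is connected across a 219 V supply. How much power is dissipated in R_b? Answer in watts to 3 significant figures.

Reduce the parallel combination to a single R_p; the circuit then becomes R_p in series with the remaining resistor.
R_p = (5.60×9.01)/(5.60+9.01) = 3.454 Ω
R_total = R_p + 56.0 = 3.454 + 56.0 = 59.45 Ω
I = V / R_total = 219 / 59.45 = 3.684 A
Voltage across the parallel pair: V_p = I × R_p = 3.684 × 3.454 = 12.72 V
R_b sits across V_p; its power is V_p²/R.
P_R_b = (12.72)² / 9.01 = 17.96 W

18.0 W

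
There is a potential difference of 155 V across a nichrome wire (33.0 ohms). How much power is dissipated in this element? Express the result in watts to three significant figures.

728 W

V and R are stated; P = V²/R avoids computing the current.
P = (155 V)² / 33.0 Ω = 728.0 W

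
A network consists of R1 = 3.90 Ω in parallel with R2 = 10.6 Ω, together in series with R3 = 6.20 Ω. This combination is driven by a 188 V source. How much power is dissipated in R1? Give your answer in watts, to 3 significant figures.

899 W

Reduce the parallel combination to a single R_p; the circuit then becomes R_p in series with the remaining resistor.
R_p = (3.90×10.6)/(3.90+10.6) = 2.851 Ω
R_total = R_p + 6.20 = 2.851 + 6.20 = 9.051 Ω
I = V / R_total = 188 / 9.051 = 20.77 A
Voltage across the parallel pair: V_p = I × R_p = 20.77 × 2.851 = 59.22 V
R1 has V_p across it, so P = V_p²/R1.
P_R1 = (59.22)² / 3.90 = 899.2 W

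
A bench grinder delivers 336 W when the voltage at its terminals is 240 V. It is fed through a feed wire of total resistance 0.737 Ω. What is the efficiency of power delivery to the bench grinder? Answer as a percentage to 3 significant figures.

99.6 %

I = P / V = 336 / 240 = 1.400 A through the feed wire.
P_line = I² R_line = (1.400)² × 0.737 = 1.445 W
P_source = P_load + P_line = 336.0 + 1.445 = 337.4 W
η = P_load / P_source = 336.0 / 337.4 = 0.9957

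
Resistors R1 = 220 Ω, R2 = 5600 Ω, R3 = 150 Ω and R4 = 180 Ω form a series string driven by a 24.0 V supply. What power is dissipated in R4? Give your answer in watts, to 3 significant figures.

The current is common to all series resistors; compute it, then apply P = I²R for the target.
R_total = 220 + 5600 + 150 + 180 = 6150 Ω
I = V / R_total = 24.0 / 6150 = 0.003902 A
P_R4 = I² × R4 = (0.003902)² × 180 = 0.002741 W

0.00274 W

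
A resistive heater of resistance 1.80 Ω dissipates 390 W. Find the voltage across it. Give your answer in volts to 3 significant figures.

26.5 V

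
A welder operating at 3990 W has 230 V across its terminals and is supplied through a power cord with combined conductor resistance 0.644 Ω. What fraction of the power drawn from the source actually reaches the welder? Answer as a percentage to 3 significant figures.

I = P / V = 3990 / 230 = 17.35 A through the power cord.
P_line = I² R_line = (17.35)² × 0.644 = 193.8 W
P_source = P_load + P_line = 3990 + 193.8 = 4184 W
η = P_load / P_source = 3990 / 4184 = 0.9537

95.4 %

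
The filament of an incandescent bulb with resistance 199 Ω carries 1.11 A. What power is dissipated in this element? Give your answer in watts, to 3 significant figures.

Knowing I and R, the power is just I²R — no need to find V first.
P = (1.110 A)² × 199 Ω = 245.2 W

245 W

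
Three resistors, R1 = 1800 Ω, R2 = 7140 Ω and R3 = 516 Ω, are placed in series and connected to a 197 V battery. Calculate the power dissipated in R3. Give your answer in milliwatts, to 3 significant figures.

Every series element carries the same I. Get I from the total resistance, then P = I² × R3.
R_total = 1800 + 7140 + 516 = 9456 Ω
I = V / R_total = 197 / 9456 = 0.02083 A
P_R3 = I² × R3 = (0.02083)² × 516 = 0.2240 W

224 mW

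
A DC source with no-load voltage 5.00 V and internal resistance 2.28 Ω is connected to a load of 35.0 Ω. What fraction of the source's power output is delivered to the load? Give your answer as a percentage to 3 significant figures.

93.9 %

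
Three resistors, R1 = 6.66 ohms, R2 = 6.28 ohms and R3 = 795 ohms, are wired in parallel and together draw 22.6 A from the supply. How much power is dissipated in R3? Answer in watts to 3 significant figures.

6.66 W

Parallel branches share V, not I — compute V via R_eq, then use V²/R for the target branch.
1/R_eq = 1/6.66 + 1/6.28 + 1/795 ⇒ R_eq = 3.219 Ω
V = I_total × R_eq = 22.60 × 3.219 = 72.75 V
P_R3 = V² / R3 = (72.75)² / 795 = 6.658 W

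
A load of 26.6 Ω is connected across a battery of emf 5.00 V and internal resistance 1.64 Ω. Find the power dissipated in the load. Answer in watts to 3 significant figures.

0.834 W

Load and internal resistance form a series loop — compute the loop current, then the load power via I²R.
I = ε / (r + R) = 5.00 / (1.64 + 26.6) = 0.1771 A
P_load = I² R = (0.1771)² × 26.6 = 0.8339 W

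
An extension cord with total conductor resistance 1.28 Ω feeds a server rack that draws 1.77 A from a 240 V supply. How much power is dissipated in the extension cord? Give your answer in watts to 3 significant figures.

The extension cord is a series resistance carrying the load current; its dissipation is I²R_line.
The extension cord carries the full 1.77 A.
P_line = I² R_line = (1.770)² × 1.28 = 4.010 W

4.01 W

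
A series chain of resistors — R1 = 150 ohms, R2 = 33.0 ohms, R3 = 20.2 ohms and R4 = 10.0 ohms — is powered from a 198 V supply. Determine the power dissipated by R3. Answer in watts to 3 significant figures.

The current is common to all series resistors; compute it, then apply P = I²R for the target.
R_total = 150 + 33.0 + 20.2 + 10.0 = 213.2 Ω
I = V / R_total = 198 / 213.2 = 0.9287 A
P_R3 = I² × R3 = (0.9287)² × 20.2 = 17.42 W

17.4 W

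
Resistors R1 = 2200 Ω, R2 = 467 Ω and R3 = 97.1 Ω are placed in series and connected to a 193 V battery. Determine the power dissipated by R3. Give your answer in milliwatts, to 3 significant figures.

473 mW

The current is common to all series resistors; compute it, then apply P = I²R for the target.
R_total = 2200 + 467 + 97.1 = 2764 Ω
I = V / R_total = 193 / 2764 = 0.06982 A
P_R3 = I² × R3 = (0.06982)² × 97.1 = 0.4734 W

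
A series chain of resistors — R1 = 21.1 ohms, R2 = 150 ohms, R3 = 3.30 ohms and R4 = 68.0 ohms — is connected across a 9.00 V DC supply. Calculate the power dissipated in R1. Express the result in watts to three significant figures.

Since the resistors are in series they all carry the loop current I = V/R_total; the power in any one is I²R.
R_total = 21.1 + 150 + 3.30 + 68.0 = 242.4 Ω
I = V / R_total = 9.00 / 242.4 = 0.03713 A
P_R1 = I² × R1 = (0.03713)² × 21.1 = 0.02909 W

0.0291 W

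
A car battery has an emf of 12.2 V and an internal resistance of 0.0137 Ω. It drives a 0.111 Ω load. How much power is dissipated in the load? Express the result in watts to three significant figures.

1060 W

With r and R in series, I = ε/(r+R); the load dissipates I²R.
I = ε / (r + R) = 12.2 / (0.0137 + 0.111) = 97.83 A
P_load = I² R = (97.83)² × 0.111 = 1062 W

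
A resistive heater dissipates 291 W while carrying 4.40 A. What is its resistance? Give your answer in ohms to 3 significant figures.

15.0 Ω

From P = V I = I²R = V²/R, with the two given quantities we get R = P / I².
R = 291 / (4.400)² = 15.03 Ω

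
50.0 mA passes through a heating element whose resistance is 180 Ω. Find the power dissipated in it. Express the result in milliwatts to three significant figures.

Current and resistance are given, so P = I²R is the direct form.
P = (0.05000 A)² × 180 Ω = 0.4500 W

450 mW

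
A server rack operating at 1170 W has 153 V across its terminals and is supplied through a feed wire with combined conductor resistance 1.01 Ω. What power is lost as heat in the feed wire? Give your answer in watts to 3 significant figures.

The feed wire and load are in series, so the same current flows in both; the loss is I²R_line.
I = P / V = 1170 / 153 = 7.647 A through the feed wire.
P_line = I² R_line = (7.647)² × 1.01 = 59.06 W

59.1 W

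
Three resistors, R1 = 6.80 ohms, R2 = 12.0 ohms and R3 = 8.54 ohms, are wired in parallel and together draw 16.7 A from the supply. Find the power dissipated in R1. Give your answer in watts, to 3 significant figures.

We need the common branch voltage; get it from I_total × R_eq, then P = V²/R for the branch.
1/R_eq = 1/6.80 + 1/12.0 + 1/8.54 ⇒ R_eq = 2.878 Ω
V = I_total × R_eq = 16.70 × 2.878 = 48.06 V
P_R1 = V² / R1 = (48.06)² / 6.80 = 339.7 W

340 W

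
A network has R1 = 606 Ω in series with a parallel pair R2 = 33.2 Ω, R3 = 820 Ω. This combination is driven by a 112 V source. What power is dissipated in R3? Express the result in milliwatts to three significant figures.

38.3 mW

Reduce the parallel pair to R_p first; the network is then a simple series string.
R_p = (33.2×820)/(33.2+820) = 31.91 Ω
R_total = 606 + 31.91 = 637.9 Ω
I = V / R_total = 112 / 637.9 = 0.1756 A
Voltage across the parallel pair: V_p = I × R_p = 0.1756 × 31.91 = 5.602 V
R3 sees V_p directly, so P = V_p² / R3.
P_R3 = (5.602)² / 820 = 0.03827 W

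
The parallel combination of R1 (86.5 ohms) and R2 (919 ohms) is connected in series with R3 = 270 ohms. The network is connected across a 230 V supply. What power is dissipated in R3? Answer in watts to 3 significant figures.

117 W

First find R_p for the parallel pair, then treat R_p + R3 as a series loop.
R_p = (86.5×919)/(86.5+919) = 79.06 Ω
R_total = R_p + 270 = 79.06 + 270 = 349.1 Ω
I = V / R_total = 230 / 349.1 = 0.6589 A
All the supply current flows through R3; use P = I²R3.
P_R3 = (0.6589)² × 270 = 117.2 W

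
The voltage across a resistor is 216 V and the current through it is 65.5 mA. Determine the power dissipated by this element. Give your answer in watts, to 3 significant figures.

14.1 W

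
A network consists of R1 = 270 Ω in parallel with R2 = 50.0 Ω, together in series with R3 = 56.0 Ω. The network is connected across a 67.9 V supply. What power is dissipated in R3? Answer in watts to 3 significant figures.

26.8 W

First find R_p for the parallel pair, then treat R_p + R3 as a series loop.
R_p = (270×50.0)/(270+50.0) = 42.19 Ω
R_total = R_p + 56.0 = 42.19 + 56.0 = 98.19 Ω
I = V / R_total = 67.9 / 98.19 = 0.6915 A
All the supply current flows through R3; use P = I²R3.
P_R3 = (0.6915)² × 56.0 = 26.78 W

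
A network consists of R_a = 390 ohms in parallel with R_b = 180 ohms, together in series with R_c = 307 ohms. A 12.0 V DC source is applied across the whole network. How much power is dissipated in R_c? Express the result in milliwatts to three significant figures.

First find R_p for the parallel pair, then treat R_p + R_c as a series loop.
R_p = (390×180)/(390+180) = 123.2 Ω
R_total = R_p + 307 = 123.2 + 307 = 430.2 Ω
I = V / R_total = 12.0 / 430.2 = 0.02790 A
R_c is the series element, so its power is I²R.
P_R_c = (0.02790)² × 307 = 0.2389 W

239 mW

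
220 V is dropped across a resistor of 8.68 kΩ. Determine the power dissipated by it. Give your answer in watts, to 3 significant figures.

5.58 W

We know the drop across the element and its resistance — P = V²/R, one step.
P = (220 V)² / 8680 Ω = 5.576 W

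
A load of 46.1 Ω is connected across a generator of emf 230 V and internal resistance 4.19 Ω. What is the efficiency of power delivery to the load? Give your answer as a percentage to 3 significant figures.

91.7 %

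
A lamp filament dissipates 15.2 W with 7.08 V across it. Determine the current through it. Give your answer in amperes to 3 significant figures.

2.15 A

From P = V I = I²R = V²/R, with the two given quantities we get I = P / V.
I = 15.2 / 7.08 = 2.147 A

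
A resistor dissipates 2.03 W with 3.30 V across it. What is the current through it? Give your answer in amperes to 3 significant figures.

From P = V I = I²R = V²/R, with the two given quantities we get I = P / V.
I = 2.03 / 3.30 = 0.6152 A

0.615 A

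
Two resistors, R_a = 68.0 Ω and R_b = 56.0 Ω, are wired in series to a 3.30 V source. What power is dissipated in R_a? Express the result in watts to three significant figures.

Every series element carries the same I. Get I from the total resistance, then P = I² × R_a.
R_total = 68.0 + 56.0 = 124.0 Ω
I = V / R_total = 3.30 / 124.0 = 0.02661 A
P_R_a = I² × R_a = (0.02661)² × 68.0 = 0.04816 W

0.0482 W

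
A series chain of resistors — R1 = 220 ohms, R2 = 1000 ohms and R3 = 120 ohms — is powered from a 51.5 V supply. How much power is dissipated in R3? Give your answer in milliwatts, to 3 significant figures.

In a series string the same current flows through every resistor — find that current, then P = I²R for the one we want.
R_total = 220 + 1000 + 120 = 1340 Ω
I = V / R_total = 51.5 / 1340 = 0.03843 A
P_R3 = I² × R3 = (0.03843)² × 120 = 0.1772 W

177 mW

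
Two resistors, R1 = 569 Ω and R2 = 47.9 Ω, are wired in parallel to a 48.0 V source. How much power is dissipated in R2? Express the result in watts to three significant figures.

Every branch has 48.0 V across it, so for R2 the power is simply V²/R.
P_R2 = V² / R2 = (48.0)² / 47.9 Ω = 48.10 W

48.1 W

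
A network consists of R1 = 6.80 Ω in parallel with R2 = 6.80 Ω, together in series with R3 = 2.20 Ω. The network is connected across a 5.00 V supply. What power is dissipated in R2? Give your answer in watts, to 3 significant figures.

Reduce the parallel combination to a single R_p; the circuit then becomes R_p in series with the remaining resistor.
R_p = (6.80×6.80)/(6.80+6.80) = 3.400 Ω
R_total = R_p + 2.20 = 3.400 + 2.20 = 5.600 Ω
I = V / R_total = 5.00 / 5.600 = 0.8929 A
Voltage across the parallel pair: V_p = I × R_p = 0.8929 × 3.400 = 3.036 V
R2 sits across V_p; its power is V_p²/R.
P_R2 = (3.036)² / 6.80 = 1.355 W

1.36 W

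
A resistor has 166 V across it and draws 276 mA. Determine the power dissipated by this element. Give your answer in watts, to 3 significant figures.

45.8 W

V and I are known directly — P = V I, no intermediate step needed.
P = 166 V × 0.2760 A = 45.82 W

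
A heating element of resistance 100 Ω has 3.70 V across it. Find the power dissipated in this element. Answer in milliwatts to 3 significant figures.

With V across and R both known, P = V²/R gives the dissipation directly.
P = (3.70 V)² / 100 Ω = 0.1369 W

137 mW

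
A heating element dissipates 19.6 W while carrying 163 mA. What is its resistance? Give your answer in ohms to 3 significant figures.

738 Ω

Inverting the appropriate power form: R = P / I².
R = 19.6 / (0.1630)² = 737.7 Ω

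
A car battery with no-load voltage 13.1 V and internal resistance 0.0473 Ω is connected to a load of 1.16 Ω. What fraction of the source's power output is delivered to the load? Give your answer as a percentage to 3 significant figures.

Both r and R carry the same current, so the power split is just the resistance split: η = R/(R+r).
η = R / (R + r) = 1.16 / (1.16 + 0.0473) = 0.9608

96.1 %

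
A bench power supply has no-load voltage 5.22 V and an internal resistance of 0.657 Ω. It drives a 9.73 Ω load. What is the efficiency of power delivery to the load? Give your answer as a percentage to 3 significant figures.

93.7 %

Both r and R carry the same current, so the power split is just the resistance split: η = R/(R+r).
η = R / (R + r) = 9.73 / (9.73 + 0.657) = 0.9367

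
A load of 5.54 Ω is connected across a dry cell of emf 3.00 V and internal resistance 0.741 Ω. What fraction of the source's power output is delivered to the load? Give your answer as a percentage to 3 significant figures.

88.2 %

η = P_load/(P_load+P_int) = I²R/(I²R+I²r) = R/(R+r) — the I² cancels for series elements.
η = R / (R + r) = 5.54 / (5.54 + 0.741) = 0.8820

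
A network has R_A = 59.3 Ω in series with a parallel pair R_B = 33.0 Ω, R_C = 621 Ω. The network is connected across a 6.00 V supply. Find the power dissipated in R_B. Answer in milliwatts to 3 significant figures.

Collapse R_B‖R_C to a single equivalent, reducing the network to two series elements.
R_p = (33.0×621)/(33.0+621) = 31.33 Ω
R_total = 59.3 + 31.33 = 90.63 Ω
I = V / R_total = 6.00 / 90.63 = 0.06620 A
Voltage across the parallel pair: V_p = I × R_p = 0.06620 × 31.33 = 2.074 V
R_B is across V_p, so use P = V²/R for that branch.
P_R_B = (2.074)² / 33.0 = 0.1304 W

130 mW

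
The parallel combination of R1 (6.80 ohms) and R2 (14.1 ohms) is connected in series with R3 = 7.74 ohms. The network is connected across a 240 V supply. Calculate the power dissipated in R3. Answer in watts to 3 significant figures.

2930 W

First find R_p for the parallel pair, then treat R_p + R3 as a series loop.
R_p = (6.80×14.1)/(6.80+14.1) = 4.588 Ω
R_total = R_p + 7.74 = 4.588 + 7.74 = 12.33 Ω
I = V / R_total = 240 / 12.33 = 19.47 A
R3 is the series element, so its power is I²R.
P_R3 = (19.47)² × 7.74 = 2934 W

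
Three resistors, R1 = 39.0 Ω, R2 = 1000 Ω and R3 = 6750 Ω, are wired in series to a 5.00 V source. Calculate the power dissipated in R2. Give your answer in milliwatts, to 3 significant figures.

Every series element carries the same I. Get I from the total resistance, then P = I² × R2.
R_total = 39.0 + 1000 + 6750 = 7789 Ω
I = V / R_total = 5.00 / 7789 = 0.0006419 A
P_R2 = I² × R2 = (0.0006419)² × 1000 = 0.0004121 W

0.412 mW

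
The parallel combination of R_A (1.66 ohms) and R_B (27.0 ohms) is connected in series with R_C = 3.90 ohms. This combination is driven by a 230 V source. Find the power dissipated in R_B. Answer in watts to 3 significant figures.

Collapse the R_A‖R_B pair into one equivalent R_p; then R_p and R_C form a series string.
R_p = (1.66×27.0)/(1.66+27.0) = 1.564 Ω
R_total = R_p + 3.90 = 1.564 + 3.90 = 5.464 Ω
I = V / R_total = 230 / 5.464 = 42.09 A
Voltage across the parallel pair: V_p = I × R_p = 42.09 × 1.564 = 65.83 V
R_B has V_p across it, so P = V_p²/R_B.
P_R_B = (65.83)² / 27.0 = 160.5 W

161 W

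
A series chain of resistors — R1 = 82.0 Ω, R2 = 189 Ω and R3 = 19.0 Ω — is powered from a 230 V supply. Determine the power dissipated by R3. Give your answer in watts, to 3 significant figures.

12.0 W

In a series string the same current flows through every resistor — find that current, then P = I²R for the one we want.
R_total = 82.0 + 189 + 19.0 = 290.0 Ω
I = V / R_total = 230 / 290.0 = 0.7931 A
P_R3 = I² × R3 = (0.7931)² × 19.0 = 11.95 W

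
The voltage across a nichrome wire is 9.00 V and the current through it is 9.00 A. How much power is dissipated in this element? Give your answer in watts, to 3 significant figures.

Since both terminal voltage and current are stated, P = V I gives the power in one step.
P = 9.00 V × 9.000 A = 81.00 W

81.0 W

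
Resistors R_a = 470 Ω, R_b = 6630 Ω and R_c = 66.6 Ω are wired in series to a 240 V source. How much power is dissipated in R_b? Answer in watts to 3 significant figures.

Every series element carries the same I. Get I from the total resistance, then P = I² × R_b.
R_total = 470 + 6630 + 66.6 = 7167 Ω
I = V / R_total = 240 / 7167 = 0.03349 A
P_R_b = I² × R_b = (0.03349)² × 6630 = 7.435 W

7.44 W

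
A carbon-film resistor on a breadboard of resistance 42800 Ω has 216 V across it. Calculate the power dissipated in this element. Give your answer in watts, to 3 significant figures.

1.09 W

With V across and R both known, P = V²/R gives the dissipation directly.
P = (216 V)² / 42800 Ω = 1.090 W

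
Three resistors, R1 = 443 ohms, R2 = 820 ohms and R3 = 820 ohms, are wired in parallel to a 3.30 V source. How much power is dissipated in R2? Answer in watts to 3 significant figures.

The supply voltage appears across each parallel branch — just use P = V²/R2.
P_R2 = V² / R2 = (3.30)² / 820 Ω = 0.01328 W

0.0133 W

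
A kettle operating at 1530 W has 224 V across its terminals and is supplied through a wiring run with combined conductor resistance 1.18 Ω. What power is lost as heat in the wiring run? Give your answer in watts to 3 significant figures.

Only the current and the line resistance are needed for the I²R loss.
I = P / V = 1530 / 224 = 6.830 A through the wiring run.
P_line = I² R_line = (6.830)² × 1.18 = 55.05 W

55.1 W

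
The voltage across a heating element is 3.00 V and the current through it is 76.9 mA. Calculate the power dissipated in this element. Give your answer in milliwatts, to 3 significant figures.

231 mW

With V and I both given, power follows immediately from P = V I.
P = 3.00 V × 0.07690 A = 0.2307 W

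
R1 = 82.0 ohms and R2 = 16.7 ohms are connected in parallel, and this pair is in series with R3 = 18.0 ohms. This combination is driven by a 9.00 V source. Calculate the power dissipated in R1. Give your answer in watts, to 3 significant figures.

First find R_p for the parallel pair, then treat R_p + R3 as a series loop.
R_p = (82.0×16.7)/(82.0+16.7) = 13.87 Ω
R_total = R_p + 18.0 = 13.87 + 18.0 = 31.87 Ω
I = V / R_total = 9.00 / 31.87 = 0.2824 A
Voltage across the parallel pair: V_p = I × R_p = 0.2824 × 13.87 = 3.918 V
R1 sits across V_p; its power is V_p²/R.
P_R1 = (3.918)² / 82.0 = 0.1872 W

0.187 W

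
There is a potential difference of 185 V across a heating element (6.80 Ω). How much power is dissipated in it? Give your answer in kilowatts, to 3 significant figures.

5.03 kW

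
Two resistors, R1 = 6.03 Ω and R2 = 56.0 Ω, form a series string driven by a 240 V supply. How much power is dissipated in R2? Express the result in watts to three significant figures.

838 W

Every series element carries the same I. Get I from the total resistance, then P = I² × R2.
R_total = 6.03 + 56.0 = 62.03 Ω
I = V / R_total = 240 / 62.03 = 3.869 A
P_R2 = I² × R2 = (3.869)² × 56.0 = 838.3 W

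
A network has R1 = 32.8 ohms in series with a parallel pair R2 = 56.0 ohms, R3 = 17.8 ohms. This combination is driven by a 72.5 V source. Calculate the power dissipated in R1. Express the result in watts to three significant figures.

Reduce the parallel pair to R_p first; the network is then a simple series string.
R_p = (56.0×17.8)/(56.0+17.8) = 13.51 Ω
R_total = 32.8 + 13.51 = 46.31 Ω
I = V / R_total = 72.5 / 46.31 = 1.566 A
R1 carries the full series current, so P = I²R.
P_R1 = (1.566)² × 32.8 = 80.40 W

80.4 W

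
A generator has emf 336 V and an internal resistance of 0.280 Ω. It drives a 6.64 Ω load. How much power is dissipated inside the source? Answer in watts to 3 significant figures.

r is in series with the load, so it carries the full circuit current — the loss in it is I²r.
I = ε / (r + R) = 336 / (0.280 + 6.64) = 48.55 A
P_int = I² r = (48.55)² × 0.280 = 660.1 W

660 W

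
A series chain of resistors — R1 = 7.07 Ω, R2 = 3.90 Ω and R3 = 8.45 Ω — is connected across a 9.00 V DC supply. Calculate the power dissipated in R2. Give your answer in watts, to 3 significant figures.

In a series string the same current flows through every resistor — find that current, then P = I²R for the one we want.
R_total = 7.07 + 3.90 + 8.45 = 19.42 Ω
I = V / R_total = 9.00 / 19.42 = 0.4634 A
P_R2 = I² × R2 = (0.4634)² × 3.90 = 0.8376 W

0.838 W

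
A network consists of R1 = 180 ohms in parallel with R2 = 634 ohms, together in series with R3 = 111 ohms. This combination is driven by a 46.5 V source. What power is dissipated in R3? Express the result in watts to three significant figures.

Collapse the R1‖R2 pair into one equivalent R_p; then R_p and R3 form a series string.
R_p = (180×634)/(180+634) = 140.2 Ω
R_total = R_p + 111 = 140.2 + 111 = 251.2 Ω
I = V / R_total = 46.5 / 251.2 = 0.1851 A
All the supply current flows through R3; use P = I²R3.
P_R3 = (0.1851)² × 111 = 3.804 W

3.80 W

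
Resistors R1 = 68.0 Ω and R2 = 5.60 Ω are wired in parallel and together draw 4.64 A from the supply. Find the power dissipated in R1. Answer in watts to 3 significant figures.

The branches share the same voltage, but only the total current is given — find V from the equivalent resistance first.
1/R_eq = 1/68.0 + 1/5.60 ⇒ R_eq = 5.174 Ω
V = I_total × R_eq = 4.640 × 5.174 = 24.01 V
P_R1 = V² / R1 = (24.01)² / 68.0 = 8.475 W

8.48 W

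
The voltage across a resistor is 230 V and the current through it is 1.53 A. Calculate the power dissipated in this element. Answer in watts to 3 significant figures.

352 W

Both the voltage across and the current through the element are known, so P = V I applies directly.
P = 230 V × 1.530 A = 351.9 W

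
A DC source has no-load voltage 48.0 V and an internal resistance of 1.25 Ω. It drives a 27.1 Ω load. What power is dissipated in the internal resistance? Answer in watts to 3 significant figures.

The internal resistance carries the same current as the load; P_int = I²r.
I = ε / (r + R) = 48.0 / (1.25 + 27.1) = 1.693 A
P_int = I² r = (1.693)² × 1.25 = 3.583 W

3.58 W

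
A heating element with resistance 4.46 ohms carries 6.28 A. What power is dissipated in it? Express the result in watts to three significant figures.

The current through and the resistance of the element are both given; use P = I²R.
P = (6.280 A)² × 4.46 Ω = 175.9 W

176 W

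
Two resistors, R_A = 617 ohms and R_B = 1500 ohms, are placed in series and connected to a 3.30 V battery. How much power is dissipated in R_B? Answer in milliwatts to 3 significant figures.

Series elements share the same current, so find I first, then use P = I²R.
R_total = 617 + 1500 = 2117 Ω
I = V / R_total = 3.30 / 2117 = 0.001559 A
P_R_B = I² × R_B = (0.001559)² × 1500 = 0.003645 W

3.64 mW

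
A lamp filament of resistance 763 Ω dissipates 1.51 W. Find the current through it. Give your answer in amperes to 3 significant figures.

0.0445 A

Inverting the appropriate power form: I = √(P / R).
I = √(1.51 / 763) = 0.04449 A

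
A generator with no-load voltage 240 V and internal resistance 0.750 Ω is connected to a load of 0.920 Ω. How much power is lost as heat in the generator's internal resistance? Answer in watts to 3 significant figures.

r is in series with the load, so it carries the full circuit current — the loss in it is I²r.
I = ε / (r + R) = 240 / (0.750 + 0.920) = 143.7 A
P_int = I² r = (143.7)² × 0.750 = 15490 W

15500 W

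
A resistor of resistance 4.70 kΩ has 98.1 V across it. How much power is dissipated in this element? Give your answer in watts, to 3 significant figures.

2.05 W

With V across and R both known, P = V²/R gives the dissipation directly.
P = (98.1 V)² / 4700 Ω = 2.048 W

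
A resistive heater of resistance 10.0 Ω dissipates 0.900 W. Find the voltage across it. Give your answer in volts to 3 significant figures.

Inverting the appropriate power form: V = √(P R).
V = √(0.900 × 10.0) = 3.000 V

3.00 V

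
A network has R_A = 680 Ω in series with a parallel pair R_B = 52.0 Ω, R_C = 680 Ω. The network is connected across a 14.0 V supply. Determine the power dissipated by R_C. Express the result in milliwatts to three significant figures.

1.27 mW

First combine the parallel branches into one equivalent R_p, then R_A + R_p is a series pair.
R_p = (52.0×680)/(52.0+680) = 48.31 Ω
R_total = 680 + 48.31 = 728.3 Ω
I = V / R_total = 14.0 / 728.3 = 0.01922 A
Voltage across the parallel pair: V_p = I × R_p = 0.01922 × 48.31 = 0.9286 V
With V_p across R_C, its power is V_p²/R_C.
P_R_C = (0.9286)² / 680 = 0.001268 W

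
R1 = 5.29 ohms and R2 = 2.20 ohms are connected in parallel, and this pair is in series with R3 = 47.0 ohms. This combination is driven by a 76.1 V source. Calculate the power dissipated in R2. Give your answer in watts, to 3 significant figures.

2.70 W

Combine R1 and R2 into their parallel equivalent first, reducing the network to two series resistors.
R_p = (5.29×2.20)/(5.29+2.20) = 1.554 Ω
R_total = R_p + 47.0 = 1.554 + 47.0 = 48.55 Ω
I = V / R_total = 76.1 / 48.55 = 1.567 A
Voltage across the parallel pair: V_p = I × R_p = 1.567 × 1.554 = 2.435 V
R2 has V_p across it, so P = V_p²/R2.
P_R2 = (2.435)² / 2.20 = 2.696 W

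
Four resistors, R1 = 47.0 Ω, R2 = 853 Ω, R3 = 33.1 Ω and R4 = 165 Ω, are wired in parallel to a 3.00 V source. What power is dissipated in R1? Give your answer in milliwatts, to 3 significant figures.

191 mW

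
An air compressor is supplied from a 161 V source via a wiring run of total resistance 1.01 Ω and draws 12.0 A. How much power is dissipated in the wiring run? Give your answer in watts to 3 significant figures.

Line loss is just I²R for the cable — we know both I and R_line directly.
The wiring run carries the full 12.0 A.
P_line = I² R_line = (12.00)² × 1.01 = 145.4 W

145 W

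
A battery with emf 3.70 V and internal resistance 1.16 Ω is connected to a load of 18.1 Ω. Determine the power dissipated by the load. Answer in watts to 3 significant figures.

0.668 W

Find the circuit current first, then P = I²R for the load (series elements share I).
I = ε / (r + R) = 3.70 / (1.16 + 18.1) = 0.1921 A
P_load = I² R = (0.1921)² × 18.1 = 0.6680 W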